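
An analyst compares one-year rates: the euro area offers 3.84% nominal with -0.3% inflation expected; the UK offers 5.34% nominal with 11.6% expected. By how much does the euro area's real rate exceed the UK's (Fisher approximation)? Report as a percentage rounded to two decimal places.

10.40%

The euro area: 3.84% − (-0.3%) = 4.140%
The UK: 5.34% − 11.6% = -6.260%
Differential = 10.400% → 10.40%.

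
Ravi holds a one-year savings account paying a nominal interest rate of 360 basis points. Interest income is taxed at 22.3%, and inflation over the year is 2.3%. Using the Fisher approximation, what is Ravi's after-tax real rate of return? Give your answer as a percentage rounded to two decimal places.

0.50%

After-tax nominal return = 3.6% × (1 − 0.223) = 2.7972%.
r ≈ 2.7972% − 2.3% → 0.50%.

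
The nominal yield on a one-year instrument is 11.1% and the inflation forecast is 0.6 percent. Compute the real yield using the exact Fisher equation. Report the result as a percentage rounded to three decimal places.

10.437%

By the Fisher identity, 1 + r = (1 + i)/(1 + π).
1 + r = 1.11100 / 1.00600 = 1.104374
r = 1.104374 − 1 = 10.4374%, i.e. 10.437%.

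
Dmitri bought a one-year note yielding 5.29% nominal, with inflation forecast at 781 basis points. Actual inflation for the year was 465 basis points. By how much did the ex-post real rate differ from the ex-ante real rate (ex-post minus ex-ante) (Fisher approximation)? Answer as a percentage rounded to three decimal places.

Ex-ante: 5.29% − 7.81% = -2.520%
Ex-post: 5.29% − 4.65% = 0.640%
Difference (ex-post − ex-ante) = 3.1600% → 3.160%.

3.160%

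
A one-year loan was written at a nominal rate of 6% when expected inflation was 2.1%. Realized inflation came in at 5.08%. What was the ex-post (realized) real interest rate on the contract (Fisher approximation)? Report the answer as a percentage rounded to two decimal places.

Ex-post: 6% − 5.08% = 0.920%
So the realized real rate is 0.92%.

0.92%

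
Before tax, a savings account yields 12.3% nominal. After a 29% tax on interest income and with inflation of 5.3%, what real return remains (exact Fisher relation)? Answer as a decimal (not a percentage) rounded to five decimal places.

After-tax nominal return = 12.3% × (1 − 0.29) = 8.7330%.
1 + r = 1.08733 / 1.05300 = 1.032602
After-tax real rate = 1.032602 − 1 → 0.03260.

0.03260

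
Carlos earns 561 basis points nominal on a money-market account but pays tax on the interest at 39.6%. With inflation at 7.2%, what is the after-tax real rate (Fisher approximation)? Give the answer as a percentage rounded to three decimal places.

-3.812%

After-tax nominal return = 5.61% × (1 − 0.396) = 3.38844%.
r ≈ 3.38844% − 7.2% → -3.812%.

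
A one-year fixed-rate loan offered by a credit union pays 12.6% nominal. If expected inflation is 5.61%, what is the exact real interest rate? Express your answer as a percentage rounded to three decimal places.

6.619%

1 + r = 1.12600 / 1.05610 = 1.066187
r = 1.066187 − 1 = 6.6187%, i.e. 6.619%.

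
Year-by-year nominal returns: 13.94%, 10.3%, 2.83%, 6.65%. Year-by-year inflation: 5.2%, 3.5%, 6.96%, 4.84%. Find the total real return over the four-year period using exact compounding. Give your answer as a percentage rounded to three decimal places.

Compound the nominal returns: 1.1394 × 1.1030 × 1.0283 × 1.0665 = 1.378264.
Compound inflation: 1.0520 × 1.0350 × 1.0696 × 1.0484 = 1.220969.
Deflate: 1.378264 / 1.220969 = 1.128828.
Total real return = 1.128828 − 1 → 12.883%.

12.883%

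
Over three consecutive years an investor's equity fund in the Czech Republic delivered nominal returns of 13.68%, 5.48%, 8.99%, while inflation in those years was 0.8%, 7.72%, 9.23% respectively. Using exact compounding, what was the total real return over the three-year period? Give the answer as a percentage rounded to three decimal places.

Nominal growth factor = 1.1368 × 1.0548 × 1.0899 = 1.306895
Price-level growth factor = 1.0080 × 1.0772 × 1.0923 = 1.186039
Real growth factor = 1.306895 / 1.186039 = 1.101900
Total real return = 1.101900 − 1 → 10.190%.

10.190%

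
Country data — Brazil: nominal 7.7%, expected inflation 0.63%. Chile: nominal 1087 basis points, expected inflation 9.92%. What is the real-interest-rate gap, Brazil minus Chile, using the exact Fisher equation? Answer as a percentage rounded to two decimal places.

6.16%

Brazil: (1 + 0.0770)/(1 + 0.0063) − 1 = 7.0257%
Chile: (1 + 0.1087)/(1 + 0.0992) − 1 = 0.8643%
Differential = 7.0257% − 0.8643% = 6.1615% → 6.16%.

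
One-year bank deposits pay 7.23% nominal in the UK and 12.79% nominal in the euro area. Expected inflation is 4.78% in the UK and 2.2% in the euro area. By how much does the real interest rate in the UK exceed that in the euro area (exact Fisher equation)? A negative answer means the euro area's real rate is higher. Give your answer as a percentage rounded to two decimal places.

-8.02%

The UK: (1 + 0.0723)/(1 + 0.0478) − 1 = 2.3382%
The euro area: (1 + 0.1279)/(1 + 0.0220) − 1 = 10.3620%
Differential = 2.3382% − 10.3620% = -8.0238% → -8.02%.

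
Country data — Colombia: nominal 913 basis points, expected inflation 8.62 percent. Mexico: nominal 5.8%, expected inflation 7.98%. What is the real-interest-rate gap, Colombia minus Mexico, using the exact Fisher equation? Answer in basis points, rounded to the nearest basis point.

Colombia: (1 + 0.0913)/(1 + 0.0862) − 1 = 0.4695%
Mexico: (1 + 0.0580)/(1 + 0.0798) − 1 = -2.0189%
Differential = 0.4695% − (-2.0189%) = 2.4884% → 249 basis points.

249 basis points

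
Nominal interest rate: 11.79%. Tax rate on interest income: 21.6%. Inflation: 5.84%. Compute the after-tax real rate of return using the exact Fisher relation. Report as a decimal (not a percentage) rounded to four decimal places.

After-tax nominal return = 11.79% × (1 − 0.216) = 9.24336%.
1 + r = 1.0924336 / 1.05840 = 1.032156
After-tax real rate = 1.032156 − 1 → 0.0322.

0.0322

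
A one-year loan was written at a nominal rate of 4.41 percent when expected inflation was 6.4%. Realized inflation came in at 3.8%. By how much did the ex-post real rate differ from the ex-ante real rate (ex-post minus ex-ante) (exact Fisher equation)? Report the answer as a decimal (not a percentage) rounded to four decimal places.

0.0246

Ex-ante: (1 + 0.0441)/(1 + 0.0640) − 1 = -1.8703%
Ex-post: (1 + 0.0441)/(1 + 0.0380) − 1 = 0.5877%
Difference (ex-post − ex-ante) = 2.4580% → 0.0246.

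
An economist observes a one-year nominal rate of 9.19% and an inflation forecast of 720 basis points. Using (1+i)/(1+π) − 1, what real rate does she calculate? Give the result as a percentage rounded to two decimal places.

By the Fisher equation, 1 + r = (1 + i)/(1 + π).
1 + r = 1.09190 / 1.07200 = 1.018563
r = 1.018563 − 1 = 1.8563%, i.e. 1.86%.

1.86%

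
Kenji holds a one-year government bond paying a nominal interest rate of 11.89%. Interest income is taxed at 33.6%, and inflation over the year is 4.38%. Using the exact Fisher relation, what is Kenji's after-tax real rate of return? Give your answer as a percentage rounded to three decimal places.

3.367%

After-tax nominal return = 11.89% × (1 − 0.336) = 7.89496%.
1 + r = 1.0789496 / 1.04380 = 1.0336747
After-tax real rate = 1.0336747 − 1 → 3.367%.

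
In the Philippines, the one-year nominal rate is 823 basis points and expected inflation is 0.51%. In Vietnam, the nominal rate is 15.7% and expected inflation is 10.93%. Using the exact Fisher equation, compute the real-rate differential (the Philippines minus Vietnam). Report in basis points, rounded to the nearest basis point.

The Philippines: (1 + 0.0823)/(1 + 0.0051) − 1 = 7.6808%
Vietnam: (1 + 0.1570)/(1 + 0.1093) − 1 = 4.3000%
Differential = 7.6808% − 4.3000% = 3.3808% → 338 basis points.

338 basis points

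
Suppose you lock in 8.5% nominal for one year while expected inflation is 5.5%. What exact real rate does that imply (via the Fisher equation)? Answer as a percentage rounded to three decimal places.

By the Fisher equation, 1 + r = (1 + i)/(1 + π).
1 + r = 1.08500 / 1.05500 = 1.028436
r = 1.028436 − 1 = 2.8436%, i.e. 2.844%.

2.844%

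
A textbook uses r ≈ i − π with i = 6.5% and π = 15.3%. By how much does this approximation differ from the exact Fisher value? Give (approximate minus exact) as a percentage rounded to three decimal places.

Approximate: r ≈ 6.500% − 15.300% = -8.8000%
Exact: (1 + 0.0650)/(1 + 0.1530) − 1 = -7.6323%
Error = -8.8000% − (-7.6323%) = -1.1677% → -1.168%.

-1.168%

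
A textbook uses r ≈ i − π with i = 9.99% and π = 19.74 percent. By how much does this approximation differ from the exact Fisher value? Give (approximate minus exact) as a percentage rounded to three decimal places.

-1.607%

Approximate: r ≈ 9.990% − 19.740% = -9.7500%
Exact: (1 + 0.0999)/(1 + 0.1974) − 1 = -8.1426%
Error = -9.7500% − (-8.1426%) = -1.6074% → -1.607%.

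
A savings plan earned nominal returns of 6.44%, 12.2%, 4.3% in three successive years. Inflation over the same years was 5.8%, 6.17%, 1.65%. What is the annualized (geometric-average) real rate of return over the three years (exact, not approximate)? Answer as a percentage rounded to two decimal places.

Nominal growth factor = 1.0644 × 1.1220 × 1.0430 = 1.24560984
Price-level growth factor = 1.0580 × 1.0617 × 1.0165 = 1.14181270
Real growth factor = 1.24560984 / 1.14181270 = 1.09090558
Annualized real rate = 1.09090558^(1/3) − 1 = 2.9427% → 2.94%.

2.94%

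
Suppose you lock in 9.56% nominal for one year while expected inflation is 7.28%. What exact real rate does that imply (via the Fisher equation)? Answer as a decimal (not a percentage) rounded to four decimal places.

By the Fisher equation, 1 + r = (1 + i)/(1 + π).
1 + r = 1.09560 / 1.07280 = 1.021253
r = 1.021253 − 1 = 2.1253%, i.e. 0.0213.

0.0213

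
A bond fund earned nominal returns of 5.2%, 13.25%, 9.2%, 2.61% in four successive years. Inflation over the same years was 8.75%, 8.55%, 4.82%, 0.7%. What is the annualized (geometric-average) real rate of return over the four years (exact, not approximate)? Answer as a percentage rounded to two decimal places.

1.74%

Nominal growth factor = 1.0520 × 1.1325 × 1.0920 × 1.0261 = 1.33495392
Price-level growth factor = 1.0875 × 1.0855 × 1.0482 × 1.0070 = 1.24604211
Real growth factor = 1.33495392 / 1.24604211 = 1.07135539
Annualized real rate = 1.07135539^(1/4) − 1 = 1.7380% → 1.74%.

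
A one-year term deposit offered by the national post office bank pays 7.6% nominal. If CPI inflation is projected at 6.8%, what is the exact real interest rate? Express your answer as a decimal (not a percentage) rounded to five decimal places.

By the Fisher relation, 1 + r = (1 + i)/(1 + π).
1 + r = 1.07600 / 1.06800 = 1.007491
r = 1.007491 − 1 = 0.7491%, i.e. 0.00749.

0.00749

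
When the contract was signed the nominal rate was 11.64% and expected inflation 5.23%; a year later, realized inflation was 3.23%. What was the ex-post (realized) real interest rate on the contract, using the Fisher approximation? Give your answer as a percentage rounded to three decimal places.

8.410%

Ex-post: 11.64% − 3.23% = 8.410%
So the realized real rate is 8.410%.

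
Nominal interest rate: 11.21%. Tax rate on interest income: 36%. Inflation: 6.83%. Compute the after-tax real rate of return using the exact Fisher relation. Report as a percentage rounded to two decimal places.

0.32%

After-tax nominal return = 11.21% × (1 − 0.36) = 7.1744%.
1 + r = 1.071744 / 1.06830 = 1.003224
After-tax real rate = 1.003224 − 1 → 0.32%.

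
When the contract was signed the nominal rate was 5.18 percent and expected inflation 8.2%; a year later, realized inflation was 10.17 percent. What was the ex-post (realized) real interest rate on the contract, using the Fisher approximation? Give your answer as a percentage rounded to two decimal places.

Ex-post: 5.18% − 10.17% = -4.990%
So the realized real rate is -4.99%.

-4.99%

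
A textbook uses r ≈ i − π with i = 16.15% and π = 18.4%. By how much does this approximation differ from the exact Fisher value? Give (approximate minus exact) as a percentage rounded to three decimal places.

-0.350%

Approximate: r ≈ 16.150% − 18.400% = -2.2500%
Exact: (1 + 0.1615)/(1 + 0.1840) − 1 = -1.9003%
Error = -2.2500% − (-1.9003%) = -0.3497% → -0.350%.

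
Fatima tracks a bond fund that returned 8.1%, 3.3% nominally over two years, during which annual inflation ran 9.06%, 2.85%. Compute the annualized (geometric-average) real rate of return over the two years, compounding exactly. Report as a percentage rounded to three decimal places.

-0.224%

Nominal growth factor = 1.0810 × 1.0330 = 1.116673000
Price-level growth factor = 1.0906 × 1.0285 = 1.121682100
Real growth factor = 1.116673000 / 1.121682100 = 0.995534296
Annualized real rate = 0.995534296^(1/2) − 1 = -0.22354% → -0.224%.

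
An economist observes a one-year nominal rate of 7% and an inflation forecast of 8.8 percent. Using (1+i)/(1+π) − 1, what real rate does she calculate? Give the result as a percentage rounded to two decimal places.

-1.65%

By the Fisher identity, 1 + r = (1 + i)/(1 + π).
1 + r = 1.07000 / 1.08800 = 0.983456
r = 0.983456 − 1 = -1.6544%, i.e. -1.65%.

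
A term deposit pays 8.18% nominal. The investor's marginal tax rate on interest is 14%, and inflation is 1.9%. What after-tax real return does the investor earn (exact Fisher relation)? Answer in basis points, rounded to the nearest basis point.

After-tax nominal return = 8.18% × (1 − 0.14) = 7.0348%.
1 + r = 1.070348 / 1.01900 = 1.050391
After-tax real rate = 1.050391 − 1 → 504 basis points.

504 basis points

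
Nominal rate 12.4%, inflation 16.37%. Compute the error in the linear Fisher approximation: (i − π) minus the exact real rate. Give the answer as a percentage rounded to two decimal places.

-0.56%

Approximate: r ≈ 12.400% − 16.370% = -3.9700%
Exact: (1 + 0.1240)/(1 + 0.1637) − 1 = -3.4115%
Error = -3.9700% − (-3.4115%) = -0.5585% → -0.56%.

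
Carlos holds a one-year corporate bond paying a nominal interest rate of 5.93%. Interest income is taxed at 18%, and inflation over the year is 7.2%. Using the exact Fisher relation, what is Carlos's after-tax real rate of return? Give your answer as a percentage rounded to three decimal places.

-2.180%

After-tax nominal return = 5.93% × (1 − 0.18) = 4.8626%.
1 + r = 1.048626 / 1.07200 = 0.978196
After-tax real rate = 0.978196 − 1 → -2.180%.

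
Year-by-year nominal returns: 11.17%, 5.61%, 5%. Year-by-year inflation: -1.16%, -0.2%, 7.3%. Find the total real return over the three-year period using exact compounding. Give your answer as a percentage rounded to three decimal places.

16.471%

Nominal growth factor = 1.1117 × 1.0561 × 1.0500 = 1.232770
Price-level growth factor = 0.9884 × 0.9980 × 1.0730 = 1.058432
Real growth factor = 1.232770 / 1.058432 = 1.164713
Total real return = 1.164713 − 1 → 16.471%.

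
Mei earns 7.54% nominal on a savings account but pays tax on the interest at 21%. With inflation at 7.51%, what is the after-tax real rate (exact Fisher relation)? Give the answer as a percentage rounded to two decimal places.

-1.44%

After-tax nominal return = 7.54% × (1 − 0.21) = 5.9566%.
1 + r = 1.059566 / 1.07510 = 0.985551
After-tax real rate = 0.985551 − 1 → -1.44%.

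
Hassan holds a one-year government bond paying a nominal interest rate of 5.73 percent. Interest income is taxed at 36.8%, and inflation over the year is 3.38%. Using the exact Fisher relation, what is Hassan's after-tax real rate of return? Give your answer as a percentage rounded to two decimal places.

After-tax nominal return = 5.73% × (1 − 0.368) = 3.62136%.
1 + r = 1.0362136 / 1.03380 = 1.002335
After-tax real rate = 1.002335 − 1 → 0.23%.

0.23%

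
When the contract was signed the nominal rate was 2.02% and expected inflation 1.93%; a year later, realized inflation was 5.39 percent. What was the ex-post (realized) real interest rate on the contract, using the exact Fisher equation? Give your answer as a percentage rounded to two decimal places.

Ex-post: (1 + 0.0202)/(1 + 0.0539) − 1 = -3.1976%
So the realized real rate is -3.20%.

-3.20%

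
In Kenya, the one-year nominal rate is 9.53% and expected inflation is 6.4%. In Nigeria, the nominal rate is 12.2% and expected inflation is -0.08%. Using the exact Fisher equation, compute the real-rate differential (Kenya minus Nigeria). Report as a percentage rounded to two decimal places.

-9.35%

Kenya: (1 + 0.0953)/(1 + 0.0640) − 1 = 2.9417%
Nigeria: (1 + 0.1220)/(1 − 0.0008) − 1 = 12.2898%
Differential = 2.9417% − 12.2898% = -9.3481% → -9.35%.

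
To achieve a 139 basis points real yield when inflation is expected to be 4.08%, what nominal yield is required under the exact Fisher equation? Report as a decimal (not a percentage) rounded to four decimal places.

(1 + i) = (1 + r)(1 + π) = 1.01390 × 1.04080 = 1.05526712
i = 1.05526712 − 1, so the required nominal rate is 0.0553.

0.0553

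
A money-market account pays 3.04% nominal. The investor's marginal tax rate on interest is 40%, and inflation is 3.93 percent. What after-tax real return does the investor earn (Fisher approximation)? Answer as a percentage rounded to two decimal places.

After-tax nominal return = 3.04% × (1 − 0.4) = 1.8240%.
r ≈ 1.8240% − 3.93% → -2.11%.

-2.11%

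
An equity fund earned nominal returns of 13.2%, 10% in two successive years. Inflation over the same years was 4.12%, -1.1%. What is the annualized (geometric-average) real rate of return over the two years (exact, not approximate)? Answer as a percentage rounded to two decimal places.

Nominal growth factor = 1.1320 × 1.1000 = 1.245200000
Price-level growth factor = 1.0412 × 0.9890 = 1.029746800
Real growth factor = 1.245200000 / 1.029746800 = 1.209229298
Annualized real rate = 1.209229298^(1/2) − 1 = 9.96496% → 9.96%.

9.96%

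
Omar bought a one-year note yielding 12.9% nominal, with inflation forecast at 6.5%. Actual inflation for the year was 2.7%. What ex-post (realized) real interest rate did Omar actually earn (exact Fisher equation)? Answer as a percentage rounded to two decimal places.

9.93%

Ex-post: (1 + 0.1290)/(1 + 0.0270) − 1 = 9.9318%
So the realized real rate is 9.93%.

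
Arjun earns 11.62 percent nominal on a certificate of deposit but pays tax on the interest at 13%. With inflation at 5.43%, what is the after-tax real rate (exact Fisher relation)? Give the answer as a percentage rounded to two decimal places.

After-tax nominal return = 11.62% × (1 − 0.13) = 10.1094%.
1 + r = 1.101094 / 1.05430 = 1.044384
After-tax real rate = 1.044384 − 1 → 4.44%.

4.44%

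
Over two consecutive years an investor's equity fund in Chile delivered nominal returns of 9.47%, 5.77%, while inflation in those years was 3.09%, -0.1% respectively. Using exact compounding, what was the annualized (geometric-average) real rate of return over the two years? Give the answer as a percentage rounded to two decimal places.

6.03%

Compound the nominal returns: 1.0947 × 1.0577 = 1.15786419.
Compound inflation: 1.0309 × 0.9990 = 1.02986910.
Deflate: 1.15786419 / 1.02986910 = 1.12428287.
Annualized real rate = 1.12428287^(1/2) − 1 = 6.0322% → 6.03%.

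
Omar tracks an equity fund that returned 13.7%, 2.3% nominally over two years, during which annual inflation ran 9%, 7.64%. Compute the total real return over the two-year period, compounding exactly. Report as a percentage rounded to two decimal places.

-0.86%

Nominal growth factor = 1.1370 × 1.0230 = 1.163151
Price-level growth factor = 1.0900 × 1.0764 = 1.173276
Real growth factor = 1.163151 / 1.173276 = 0.991370
Total real return = 0.991370 − 1 → -0.86%.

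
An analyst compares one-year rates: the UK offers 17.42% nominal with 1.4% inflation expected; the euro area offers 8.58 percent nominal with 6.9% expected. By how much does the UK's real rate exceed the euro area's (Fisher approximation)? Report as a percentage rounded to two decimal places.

14.34%

The UK: 17.42% − 1.4% = 16.020%
The euro area: 8.58% − 6.9% = 1.680%
Differential = 14.340% → 14.34%.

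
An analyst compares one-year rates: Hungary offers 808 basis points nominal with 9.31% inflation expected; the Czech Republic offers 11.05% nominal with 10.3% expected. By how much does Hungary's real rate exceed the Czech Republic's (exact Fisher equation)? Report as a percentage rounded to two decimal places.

-1.81%

Hungary: (1 + 0.0808)/(1 + 0.0931) − 1 = -1.1252%
The Czech Republic: (1 + 0.1105)/(1 + 0.1030) − 1 = 0.6800%
Differential = -1.1252% − 0.6800% = -1.8052% → -1.81%.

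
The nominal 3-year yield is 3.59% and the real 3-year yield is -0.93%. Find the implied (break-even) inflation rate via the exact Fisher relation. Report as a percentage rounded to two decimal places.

4.56%

(1 + π) = (1 + i)/(1 + r) = 1.03590 / 0.99070 = 1.045624
Break-even inflation = 1.045624 − 1 → 4.56%.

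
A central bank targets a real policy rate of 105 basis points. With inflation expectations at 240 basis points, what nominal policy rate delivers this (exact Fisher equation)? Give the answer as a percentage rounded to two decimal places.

(1 + i) = (1 + r)(1 + π) = 1.01050 × 1.02400 = 1.034752
i = 1.034752 − 1, so the required nominal rate is 3.48%.

3.48%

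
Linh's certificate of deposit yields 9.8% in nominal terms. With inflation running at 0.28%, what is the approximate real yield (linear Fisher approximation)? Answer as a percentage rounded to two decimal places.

9.52%

r ≈ i − π = 9.8% − 0.28% = 9.52%.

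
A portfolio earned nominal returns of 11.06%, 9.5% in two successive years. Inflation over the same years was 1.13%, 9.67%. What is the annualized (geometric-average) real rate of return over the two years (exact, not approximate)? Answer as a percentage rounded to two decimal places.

Compound the nominal returns: 1.1106 × 1.0950 = 1.21610700.
Compound inflation: 1.0113 × 1.0967 = 1.10909271.
Deflate: 1.21610700 / 1.10909271 = 1.09648814.
Annualized real rate = 1.09648814^(1/2) − 1 = 4.7133% → 4.71%.

4.71%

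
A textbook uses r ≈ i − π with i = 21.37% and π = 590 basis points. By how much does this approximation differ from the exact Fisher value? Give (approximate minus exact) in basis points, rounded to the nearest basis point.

86 basis points

Approximate: r ≈ 21.370% − 5.900% = 15.4700%
Exact: (1 + 0.2137)/(1 + 0.0590) − 1 = 14.6081%
Error = 15.4700% − 14.6081% = 0.8619% → 86 basis points.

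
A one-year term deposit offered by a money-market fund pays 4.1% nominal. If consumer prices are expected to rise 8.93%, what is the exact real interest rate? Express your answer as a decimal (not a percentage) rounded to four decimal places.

-0.0443

By the Fisher equation, 1 + r = (1 + i)/(1 + π).
1 + r = 1.04100 / 1.08930 = 0.955660
r = 0.955660 − 1 = -4.4340%, i.e. -0.0443.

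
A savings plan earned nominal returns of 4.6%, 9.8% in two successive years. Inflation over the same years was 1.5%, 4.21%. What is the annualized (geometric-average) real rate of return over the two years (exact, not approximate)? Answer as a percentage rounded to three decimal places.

4.203%

Nominal growth factor = 1.0460 × 1.0980 = 1.14850800
Price-level growth factor = 1.0150 × 1.0421 = 1.05773150
Real growth factor = 1.14850800 / 1.05773150 = 1.08582187
Annualized real rate = 1.08582187^(1/2) − 1 = 4.2028% → 4.203%.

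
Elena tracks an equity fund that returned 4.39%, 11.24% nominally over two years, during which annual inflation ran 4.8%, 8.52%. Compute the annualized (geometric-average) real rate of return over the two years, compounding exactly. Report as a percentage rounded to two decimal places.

1.05%

Compound the nominal returns: 1.0439 × 1.1124 = 1.16123436.
Compound inflation: 1.0480 × 1.0852 = 1.13728960.
Deflate: 1.16123436 / 1.13728960 = 1.02105423.
Annualized real rate = 1.02105423^(1/2) − 1 = 1.0472% → 1.05%.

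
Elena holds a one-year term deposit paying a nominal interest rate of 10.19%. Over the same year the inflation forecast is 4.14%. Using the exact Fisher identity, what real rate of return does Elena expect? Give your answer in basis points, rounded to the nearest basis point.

581 basis points

By the Fisher identity, 1 + r = (1 + i)/(1 + π).
1 + r = 1.10190 / 1.04140 = 1.058095
r = 1.058095 − 1 = 5.8095%, i.e. 581 basis points.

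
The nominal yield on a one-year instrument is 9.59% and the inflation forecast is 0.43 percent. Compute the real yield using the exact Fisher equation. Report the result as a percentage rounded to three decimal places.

By the Fisher identity, 1 + r = (1 + i)/(1 + π).
1 + r = 1.09590 / 1.00430 = 1.091208
r = 1.091208 − 1 = 9.1208%, i.e. 9.121%.

9.121%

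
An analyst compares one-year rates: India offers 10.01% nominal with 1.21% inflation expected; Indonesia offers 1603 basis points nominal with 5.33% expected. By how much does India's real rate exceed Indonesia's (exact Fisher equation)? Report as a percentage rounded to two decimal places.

-1.46%

India: (1 + 0.1001)/(1 + 0.0121) − 1 = 8.6948%
Indonesia: (1 + 0.1603)/(1 + 0.0533) − 1 = 10.1585%
Differential = 8.6948% − 10.1585% = -1.4638% → -1.46%.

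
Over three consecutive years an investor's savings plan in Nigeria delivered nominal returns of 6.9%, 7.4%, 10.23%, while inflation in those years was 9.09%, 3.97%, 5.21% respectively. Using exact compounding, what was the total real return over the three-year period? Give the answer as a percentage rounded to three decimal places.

6.055%

Compound the nominal returns: 1.0690 × 1.0740 × 1.1023 = 1.265557.
Compound inflation: 1.0909 × 1.0397 × 1.0521 = 1.193301.
Deflate: 1.265557 / 1.193301 = 1.060552.
Total real return = 1.060552 − 1 → 6.055%.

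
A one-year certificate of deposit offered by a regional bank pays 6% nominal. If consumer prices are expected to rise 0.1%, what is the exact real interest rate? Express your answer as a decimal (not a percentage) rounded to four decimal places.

0.0589

By the Fisher identity, 1 + r = (1 + i)/(1 + π).
1 + r = 1.06000 / 1.00100 = 1.058941
r = 1.058941 − 1 = 5.8941%, i.e. 0.0589.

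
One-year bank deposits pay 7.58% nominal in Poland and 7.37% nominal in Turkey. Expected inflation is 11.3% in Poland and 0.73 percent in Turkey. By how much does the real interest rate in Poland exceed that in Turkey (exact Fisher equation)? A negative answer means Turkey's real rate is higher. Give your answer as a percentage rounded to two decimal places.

Poland: (1 + 0.0758)/(1 + 0.1130) − 1 = -3.3423%
Turkey: (1 + 0.0737)/(1 + 0.0073) − 1 = 6.5919%
Differential = -3.3423% − 6.5919% = -9.9342% → -9.93%.

-9.93%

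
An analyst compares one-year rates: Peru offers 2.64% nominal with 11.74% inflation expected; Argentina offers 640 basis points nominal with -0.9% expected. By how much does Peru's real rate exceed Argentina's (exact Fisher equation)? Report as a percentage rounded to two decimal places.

Peru: (1 + 0.0264)/(1 + 0.1174) − 1 = -8.1439%
Argentina: (1 + 0.0640)/(1 − 0.0090) − 1 = 7.3663%
Differential = -8.1439% − 7.3663% = -15.5102% → -15.51%.

-15.51%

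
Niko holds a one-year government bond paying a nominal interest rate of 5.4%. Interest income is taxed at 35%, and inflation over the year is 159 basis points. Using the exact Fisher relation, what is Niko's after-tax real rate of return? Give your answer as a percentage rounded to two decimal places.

1.89%

After-tax nominal return = 5.4% × (1 − 0.35) = 3.5100%.
1 + r = 1.03510 / 1.01590 = 1.018899
After-tax real rate = 1.018899 − 1 → 1.89%.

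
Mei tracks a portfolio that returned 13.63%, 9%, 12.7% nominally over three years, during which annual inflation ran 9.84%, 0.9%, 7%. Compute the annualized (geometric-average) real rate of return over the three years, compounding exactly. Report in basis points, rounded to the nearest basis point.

Compound the nominal returns: 1.1363 × 1.0900 × 1.1270 = 1.39586501.
Compound inflation: 1.0984 × 1.0090 × 1.0700 = 1.18586559.
Deflate: 1.39586501 / 1.18586559 = 1.17708534.
Annualized real rate = 1.17708534^(1/3) − 1 = 5.5851% → 559 basis points.

559 basis points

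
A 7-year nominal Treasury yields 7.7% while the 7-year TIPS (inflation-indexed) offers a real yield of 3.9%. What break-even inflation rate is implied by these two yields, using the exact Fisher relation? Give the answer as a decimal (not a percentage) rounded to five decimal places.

0.03657

(1 + π) = (1 + i)/(1 + r) = 1.07700 / 1.03900 = 1.036574
Break-even inflation = 1.036574 − 1 → 0.03657.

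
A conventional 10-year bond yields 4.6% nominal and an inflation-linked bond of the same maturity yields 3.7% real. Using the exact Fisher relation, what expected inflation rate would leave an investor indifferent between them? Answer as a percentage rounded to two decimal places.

(1 + π) = (1 + i)/(1 + r) = 1.04600 / 1.03700 = 1.008679
Break-even inflation = 1.008679 − 1 → 0.87%.

0.87%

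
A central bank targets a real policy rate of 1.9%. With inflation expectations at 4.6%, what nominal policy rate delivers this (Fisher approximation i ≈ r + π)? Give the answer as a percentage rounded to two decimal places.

6.50%

i ≈ r + π = 1.9% + 4.6% = 6.50%.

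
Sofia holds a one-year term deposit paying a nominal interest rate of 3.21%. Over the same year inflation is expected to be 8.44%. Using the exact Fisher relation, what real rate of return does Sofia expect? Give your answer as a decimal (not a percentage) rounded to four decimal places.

-0.0482

1 + r = 1.03210 / 1.08440 = 0.951771
r = 0.951771 − 1 = -4.8229%, i.e. -0.0482.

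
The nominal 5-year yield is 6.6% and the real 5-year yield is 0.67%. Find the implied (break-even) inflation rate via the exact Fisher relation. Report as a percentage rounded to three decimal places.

(1 + π) = (1 + i)/(1 + r) = 1.06600 / 1.00670 = 1.0589053
Break-even inflation = 1.0589053 − 1 → 5.891%.

5.891%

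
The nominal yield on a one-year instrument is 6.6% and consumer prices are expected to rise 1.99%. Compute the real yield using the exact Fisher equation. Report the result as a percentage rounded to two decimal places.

4.52%

1 + r = 1.06600 / 1.01990 = 1.045201
r = 1.045201 − 1 = 4.5201%, i.e. 4.52%.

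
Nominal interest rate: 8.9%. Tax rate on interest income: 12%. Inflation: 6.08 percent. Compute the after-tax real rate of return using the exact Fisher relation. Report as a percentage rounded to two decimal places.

After-tax nominal return = 8.9% × (1 − 0.12) = 7.8320%.
1 + r = 1.07832 / 1.06080 = 1.016516
After-tax real rate = 1.016516 − 1 → 1.65%.

1.65%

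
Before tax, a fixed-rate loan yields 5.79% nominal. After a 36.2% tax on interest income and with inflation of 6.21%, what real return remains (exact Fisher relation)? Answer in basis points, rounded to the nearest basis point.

After-tax nominal return = 5.79% × (1 − 0.362) = 3.69402%.
1 + r = 1.0369402 / 1.06210 = 0.976311
After-tax real rate = 0.976311 − 1 → -237 basis points.

-237 basis points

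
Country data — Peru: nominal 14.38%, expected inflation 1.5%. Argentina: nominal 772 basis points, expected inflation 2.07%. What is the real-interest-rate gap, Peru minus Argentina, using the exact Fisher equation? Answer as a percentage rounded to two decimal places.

Peru: (1 + 0.1438)/(1 + 0.0150) − 1 = 12.6897%
Argentina: (1 + 0.0772)/(1 + 0.0207) − 1 = 5.5354%
Differential = 12.6897% − 5.5354% = 7.1542% → 7.15%.

7.15%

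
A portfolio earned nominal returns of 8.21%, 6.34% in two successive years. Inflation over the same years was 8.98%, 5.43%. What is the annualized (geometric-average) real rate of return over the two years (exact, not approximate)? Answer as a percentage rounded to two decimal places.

0.08%

Compound the nominal returns: 1.0821 × 1.0634 = 1.15070514.
Compound inflation: 1.0898 × 1.0543 = 1.14897614.
Deflate: 1.15070514 / 1.14897614 = 1.00150482.
Annualized real rate = 1.00150482^(1/2) − 1 = 0.0752% → 0.08%.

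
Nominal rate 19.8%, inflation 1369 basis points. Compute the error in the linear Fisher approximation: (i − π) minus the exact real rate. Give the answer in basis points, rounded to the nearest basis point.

74 basis points

Approximate: r ≈ 19.800% − 13.690% = 6.1100%
Exact: (1 + 0.1980)/(1 + 0.1369) − 1 = 5.3743%
Error = 6.1100% − 5.3743% = 0.7357% → 74 basis points.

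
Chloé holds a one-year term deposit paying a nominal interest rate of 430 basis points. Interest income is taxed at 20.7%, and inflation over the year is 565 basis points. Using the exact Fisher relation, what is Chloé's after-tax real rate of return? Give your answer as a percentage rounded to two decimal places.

After-tax nominal return = 4.3% × (1 − 0.207) = 3.4099%.
1 + r = 1.034099 / 1.05650 = 0.978797
After-tax real rate = 0.978797 − 1 → -2.12%.

-2.12%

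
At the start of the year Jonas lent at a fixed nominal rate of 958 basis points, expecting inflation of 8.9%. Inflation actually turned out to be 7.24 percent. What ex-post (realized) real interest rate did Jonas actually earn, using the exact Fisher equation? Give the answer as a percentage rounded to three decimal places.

2.182%

Ex-post: (1 + 0.0958)/(1 + 0.0724) − 1 = 2.1820%
So the realized real rate is 2.182%.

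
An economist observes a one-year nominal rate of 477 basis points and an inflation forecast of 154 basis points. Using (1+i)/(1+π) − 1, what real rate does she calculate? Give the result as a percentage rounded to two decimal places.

3.18%

By the Fisher identity, 1 + r = (1 + i)/(1 + π).
1 + r = 1.04770 / 1.01540 = 1.031810
r = 1.031810 − 1 = 3.1810%, i.e. 3.18%.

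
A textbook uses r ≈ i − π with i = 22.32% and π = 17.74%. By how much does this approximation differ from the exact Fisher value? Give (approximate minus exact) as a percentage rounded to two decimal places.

0.69%

Approximate: r ≈ 22.320% − 17.740% = 4.5800%
Exact: (1 + 0.2232)/(1 + 0.1774) − 1 = 3.8899%
Error = 4.5800% − 3.8899% = 0.6901% → 0.69%.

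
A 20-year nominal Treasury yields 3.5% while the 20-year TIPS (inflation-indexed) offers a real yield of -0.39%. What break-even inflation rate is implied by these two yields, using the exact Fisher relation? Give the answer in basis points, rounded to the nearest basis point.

391 basis points

(1 + π) = (1 + i)/(1 + r) = 1.03500 / 0.99610 = 1.039052
Break-even inflation = 1.039052 − 1 → 391 basis points.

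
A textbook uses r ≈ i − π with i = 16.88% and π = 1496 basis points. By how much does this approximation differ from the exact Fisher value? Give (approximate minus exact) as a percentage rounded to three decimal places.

Approximate: r ≈ 16.880% − 14.960% = 1.9200%
Exact: (1 + 0.1688)/(1 + 0.1496) − 1 = 1.6701%
Error = 1.9200% − 1.6701% = 0.2499% → 0.250%.

0.250%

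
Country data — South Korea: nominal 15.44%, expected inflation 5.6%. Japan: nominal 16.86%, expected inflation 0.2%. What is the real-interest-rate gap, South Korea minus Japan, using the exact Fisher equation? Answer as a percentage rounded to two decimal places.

-7.31%

South Korea: (1 + 0.1544)/(1 + 0.0560) − 1 = 9.3182%
Japan: (1 + 0.1686)/(1 + 0.0020) − 1 = 16.6267%
Differential = 9.3182% − 16.6267% = -7.3086% → -7.31%.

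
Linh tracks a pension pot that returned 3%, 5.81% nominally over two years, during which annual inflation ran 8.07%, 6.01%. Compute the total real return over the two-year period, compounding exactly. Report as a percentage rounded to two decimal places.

Compound the nominal returns: 1.0300 × 1.0581 = 1.089843.
Compound inflation: 1.0807 × 1.0601 = 1.145650.
Deflate: 1.089843 / 1.145650 = 0.951288.
Total real return = 0.951288 − 1 → -4.87%.

-4.87%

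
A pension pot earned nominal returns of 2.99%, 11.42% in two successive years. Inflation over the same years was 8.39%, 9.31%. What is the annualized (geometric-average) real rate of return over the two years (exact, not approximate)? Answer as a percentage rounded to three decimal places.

Nominal growth factor = 1.0299 × 1.1142 = 1.147514580
Price-level growth factor = 1.0839 × 1.0931 = 1.184811090
Real growth factor = 1.147514580 / 1.184811090 = 0.968521134
Annualized real rate = 0.968521134^(1/2) − 1 = -1.58653% → -1.587%.

-1.587%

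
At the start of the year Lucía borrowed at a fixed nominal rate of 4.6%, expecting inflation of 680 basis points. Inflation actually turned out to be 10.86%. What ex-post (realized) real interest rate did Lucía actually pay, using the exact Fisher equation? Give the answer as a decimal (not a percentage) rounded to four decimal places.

Ex-post: (1 + 0.0460)/(1 + 0.1086) − 1 = -5.6468%
So the realized real rate is -0.0565.

-0.0565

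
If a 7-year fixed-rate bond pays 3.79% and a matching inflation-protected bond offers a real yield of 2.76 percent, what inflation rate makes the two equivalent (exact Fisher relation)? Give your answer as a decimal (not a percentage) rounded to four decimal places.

0.0100

(1 + π) = (1 + i)/(1 + r) = 1.03790 / 1.02760 = 1.010023
Break-even inflation = 1.010023 − 1 → 0.0100.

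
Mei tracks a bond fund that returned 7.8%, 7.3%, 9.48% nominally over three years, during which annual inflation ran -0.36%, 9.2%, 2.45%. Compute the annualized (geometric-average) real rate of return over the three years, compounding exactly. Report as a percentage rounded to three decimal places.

Nominal growth factor = 1.0780 × 1.0730 × 1.0948 = 1.26634859
Price-level growth factor = 0.9964 × 1.0920 × 1.0245 = 1.11472649
Real growth factor = 1.26634859 / 1.11472649 = 1.13601732
Annualized real rate = 1.13601732^(1/3) − 1 = 4.3426% → 4.343%.

4.343%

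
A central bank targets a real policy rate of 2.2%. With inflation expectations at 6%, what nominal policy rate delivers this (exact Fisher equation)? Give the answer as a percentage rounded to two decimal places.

(1 + i) = (1 + r)(1 + π) = 1.02200 × 1.06000 = 1.08332
i = 1.08332 − 1, so the required nominal rate is 8.33%.

8.33%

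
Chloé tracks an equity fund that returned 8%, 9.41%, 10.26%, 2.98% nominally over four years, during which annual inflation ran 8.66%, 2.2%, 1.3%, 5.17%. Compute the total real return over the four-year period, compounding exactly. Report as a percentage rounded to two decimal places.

Compound the nominal returns: 1.0800 × 1.0941 × 1.1026 × 1.0298 = 1.341688.
Compound inflation: 1.0866 × 1.0220 × 1.0130 × 1.0517 = 1.183101.
Deflate: 1.341688 / 1.183101 = 1.134044.
Total real return = 1.134044 − 1 → 13.40%.

13.40%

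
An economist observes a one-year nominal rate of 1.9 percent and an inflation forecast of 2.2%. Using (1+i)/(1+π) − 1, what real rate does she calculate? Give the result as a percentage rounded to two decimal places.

By the Fisher equation, 1 + r = (1 + i)/(1 + π).
1 + r = 1.01900 / 1.02200 = 0.997065
r = 0.997065 − 1 = -0.2935%, i.e. -0.29%.

-0.29%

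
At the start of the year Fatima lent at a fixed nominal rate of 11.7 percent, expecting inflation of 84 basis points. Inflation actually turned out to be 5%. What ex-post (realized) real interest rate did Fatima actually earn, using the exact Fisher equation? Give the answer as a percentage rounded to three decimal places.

6.381%

Ex-post: (1 + 0.1170)/(1 + 0.0500) − 1 = 6.3810%
So the realized real rate is 6.381%.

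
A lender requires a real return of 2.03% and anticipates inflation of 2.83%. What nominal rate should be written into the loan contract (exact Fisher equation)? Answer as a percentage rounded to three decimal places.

(1 + i) = (1 + r)(1 + π) = 1.02030 × 1.02830 = 1.04917449
i = 1.04917449 − 1, so the required nominal rate is 4.917%.

4.917%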